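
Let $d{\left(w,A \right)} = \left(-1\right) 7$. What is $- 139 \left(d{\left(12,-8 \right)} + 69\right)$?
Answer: $-8618$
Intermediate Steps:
$d{\left(w,A \right)} = -7$
$- 139 \left(d{\left(12,-8 \right)} + 69\right) = - 139 \left(-7 + 69\right) = \left(-139\right) 62 = -8618$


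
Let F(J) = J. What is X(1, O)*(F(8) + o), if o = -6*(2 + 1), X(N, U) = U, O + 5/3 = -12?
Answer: 410/3 ≈ 136.67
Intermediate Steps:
O = -41/3 (O = -5/3 - 12 = -41/3 ≈ -13.667)
o = -18 (o = -6*3 = -18)
X(1, O)*(F(8) + o) = -41*(8 - 18)/3 = -41/3*(-10) = 410/3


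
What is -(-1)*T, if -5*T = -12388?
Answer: 12388/5 ≈ 2477.6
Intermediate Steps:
T = 12388/5 (T = -1/5*(-12388) = 12388/5 ≈ 2477.6)
-(-1)*T = -(-1)*12388/5 = -1*(-12388/5) = 12388/5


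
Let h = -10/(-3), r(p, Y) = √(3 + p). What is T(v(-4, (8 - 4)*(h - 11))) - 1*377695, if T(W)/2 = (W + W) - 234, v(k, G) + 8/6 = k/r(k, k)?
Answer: -1134505/3 + 16*I ≈ -3.7817e+5 + 16.0*I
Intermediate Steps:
h = 10/3 (h = -10*(-⅓) = 10/3 ≈ 3.3333)
v(k, G) = -4/3 + k/√(3 + k) (v(k, G) = -4/3 + k/(√(3 + k)) = -4/3 + k/√(3 + k))
T(W) = -468 + 4*W (T(W) = 2*((W + W) - 234) = 2*(2*W - 234) = 2*(-234 + 2*W) = -468 + 4*W)
T(v(-4, (8 - 4)*(h - 11))) - 1*377695 = (-468 + 4*(-4/3 - 4/√(3 - 4))) - 1*377695 = (-468 + 4*(-4/3 - (-4)*I)) - 377695 = (-468 + 4*(-4/3 + 4*I)) - 377695 = (-468 + (-16/3 + 16*I)) - 377695 = (-1420/3 + 16*I) - 377695 = -1134505/3 + 16*I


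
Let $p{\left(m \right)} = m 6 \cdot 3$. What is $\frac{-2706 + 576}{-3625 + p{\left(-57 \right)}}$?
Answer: $\frac{2130}{4651} \approx 0.45797$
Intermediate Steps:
$p{\left(m \right)} = 18 m$ ($p{\left(m \right)} = 6 m 3 = 18 m$)
$\frac{-2706 + 576}{-3625 + p{\left(-57 \right)}} = \frac{-2706 + 576}{-3625 + 18 \left(-57\right)} = - \frac{2130}{-3625 - 1026} = - \frac{2130}{-4651} = \left(-2130\right) \left(- \frac{1}{4651}\right) = \frac{2130}{4651}$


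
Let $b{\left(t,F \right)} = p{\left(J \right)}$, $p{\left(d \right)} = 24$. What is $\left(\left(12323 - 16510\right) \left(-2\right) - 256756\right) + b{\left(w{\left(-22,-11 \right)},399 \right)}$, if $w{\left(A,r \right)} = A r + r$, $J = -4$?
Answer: $-248358$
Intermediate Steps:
$w{\left(A,r \right)} = r + A r$
$b{\left(t,F \right)} = 24$
$\left(\left(12323 - 16510\right) \left(-2\right) - 256756\right) + b{\left(w{\left(-22,-11 \right)},399 \right)} = \left(\left(12323 - 16510\right) \left(-2\right) - 256756\right) + 24 = \left(\left(-4187\right) \left(-2\right) - 256756\right) + 24 = \left(8374 - 256756\right) + 24 = -248382 + 24 = -248358$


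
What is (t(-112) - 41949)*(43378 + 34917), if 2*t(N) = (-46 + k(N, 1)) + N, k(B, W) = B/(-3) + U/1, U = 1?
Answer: -19734489635/6 ≈ -3.2891e+9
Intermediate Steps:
k(B, W) = 1 - B/3 (k(B, W) = B/(-3) + 1/1 = B*(-1/3) + 1*1 = -B/3 + 1 = 1 - B/3)
t(N) = -45/2 + N/3 (t(N) = ((-46 + (1 - N/3)) + N)/2 = ((-45 - N/3) + N)/2 = (-45 + 2*N/3)/2 = -45/2 + N/3)
(t(-112) - 41949)*(43378 + 34917) = ((-45/2 + (1/3)*(-112)) - 41949)*(43378 + 34917) = ((-45/2 - 112/3) - 41949)*78295 = (-359/6 - 41949)*78295 = -252053/6*78295 = -19734489635/6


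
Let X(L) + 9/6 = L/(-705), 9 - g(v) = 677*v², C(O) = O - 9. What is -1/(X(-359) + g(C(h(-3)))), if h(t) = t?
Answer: 1410/137446787 ≈ 1.0259e-5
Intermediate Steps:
C(O) = -9 + O
g(v) = 9 - 677*v²
X(L) = -3/2 - L/705 (X(L) = -3/2 + L/(-705) = -3/2 + L*(-1/705) = -3/2 - L/705)
-1/(X(-359) + g(C(h(-3)))) = -1/((-3/2 - 1/705*(-359)) + (9 - 677*(-9 - 3)²)) = -1/((-3/2 + 359/705) + (9 - 677*(-12)²)) = -1/(-1397/1410 + (9 - 677*144)) = -1/(-1397/1410 + (9 - 97488)) = -1/(-1397/1410 - 97479) = -1/(-137446787/1410) = -1*(-1410/137446787) = 1410/137446787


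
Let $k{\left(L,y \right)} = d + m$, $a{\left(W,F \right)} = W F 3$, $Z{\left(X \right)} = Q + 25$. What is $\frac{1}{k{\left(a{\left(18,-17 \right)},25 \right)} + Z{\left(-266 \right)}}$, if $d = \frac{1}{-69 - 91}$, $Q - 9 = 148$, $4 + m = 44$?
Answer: $\frac{160}{35519} \approx 0.0045046$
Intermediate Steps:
$m = 40$ ($m = -4 + 44 = 40$)
$Q = 157$ ($Q = 9 + 148 = 157$)
$Z{\left(X \right)} = 182$ ($Z{\left(X \right)} = 157 + 25 = 182$)
$d = - \frac{1}{160}$ ($d = \frac{1}{-160} = - \frac{1}{160} \approx -0.00625$)
$a{\left(W,F \right)} = 3 F W$ ($a{\left(W,F \right)} = W 3 F = 3 F W$)
$k{\left(L,y \right)} = \frac{6399}{160}$ ($k{\left(L,y \right)} = - \frac{1}{160} + 40 = \frac{6399}{160}$)
$\frac{1}{k{\left(a{\left(18,-17 \right)},25 \right)} + Z{\left(-266 \right)}} = \frac{1}{\frac{6399}{160} + 182} = \frac{1}{\frac{35519}{160}} = \frac{160}{35519}$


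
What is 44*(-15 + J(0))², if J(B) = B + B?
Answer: 9900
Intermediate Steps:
J(B) = 2*B
44*(-15 + J(0))² = 44*(-15 + 2*0)² = 44*(-15 + 0)² = 44*(-15)² = 44*225 = 9900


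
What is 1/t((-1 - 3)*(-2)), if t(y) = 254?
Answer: 1/254 ≈ 0.0039370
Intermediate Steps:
1/t((-1 - 3)*(-2)) = 1/254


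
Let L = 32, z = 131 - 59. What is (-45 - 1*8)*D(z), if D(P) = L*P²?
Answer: -8792064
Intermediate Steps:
z = 72
D(P) = 32*P²
(-45 - 1*8)*D(z) = (-45 - 1*8)*(32*72²) = (-45 - 8)*(32*5184) = -53*165888 = -8792064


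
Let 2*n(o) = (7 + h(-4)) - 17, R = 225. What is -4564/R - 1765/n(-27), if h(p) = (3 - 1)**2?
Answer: 127811/225 ≈ 568.05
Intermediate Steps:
h(p) = 4 (h(p) = 2**2 = 4)
n(o) = -3 (n(o) = ((7 + 4) - 17)/2 = (11 - 17)/2 = (1/2)*(-6) = -3)
-4564/R - 1765/n(-27) = -4564/225 - 1765/(-3) = -4564*1/225 - 1765*(-1/3) = -4564/225 + 1765/3 = 127811/225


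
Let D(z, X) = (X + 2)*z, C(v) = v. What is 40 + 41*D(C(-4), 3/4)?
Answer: -411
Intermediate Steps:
D(z, X) = z*(2 + X) (D(z, X) = (2 + X)*z = z*(2 + X))
40 + 41*D(C(-4), 3/4) = 40 + 41*(-4*(2 + 3/4)) = 40 + 41*(-4*(2 + 3*(¼))) = 40 + 41*(-4*(2 + ¾)) = 40 + 41*(-4*11/4) = 40 + 41*(-11) = 40 - 451 = -411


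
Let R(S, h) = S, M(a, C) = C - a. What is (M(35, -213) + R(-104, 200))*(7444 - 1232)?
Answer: -2186624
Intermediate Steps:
(M(35, -213) + R(-104, 200))*(7444 - 1232) = ((-213 - 1*35) - 104)*(7444 - 1232) = ((-213 - 35) - 104)*6212 = (-248 - 104)*6212 = -352*6212 = -2186624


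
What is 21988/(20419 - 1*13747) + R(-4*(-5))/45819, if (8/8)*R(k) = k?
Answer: 83966801/25475364 ≈ 3.2960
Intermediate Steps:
R(k) = k
21988/(20419 - 1*13747) + R(-4*(-5))/45819 = 21988/(20419 - 1*13747) - 4*(-5)/45819 = 21988/(20419 - 13747) + 20*(1/45819) = 21988/6672 + 20/45819 = 21988*(1/6672) + 20/45819 = 5497/1668 + 20/45819 = 83966801/25475364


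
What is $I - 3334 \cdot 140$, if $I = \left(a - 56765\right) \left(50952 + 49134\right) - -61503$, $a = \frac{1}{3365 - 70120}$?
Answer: $- \frac{379287694422571}{66755} \approx -5.6818 \cdot 10^{9}$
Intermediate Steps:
$a = - \frac{1}{66755}$ ($a = \frac{1}{-66755} = - \frac{1}{66755} \approx -1.498 \cdot 10^{-5}$)
$I = - \frac{379256535858771}{66755}$ ($I = \left(- \frac{1}{66755} - 56765\right) \left(50952 + 49134\right) - -61503 = \left(- \frac{3789347576}{66755}\right) 100086 + 61503 = - \frac{379260641491536}{66755} + 61503 = - \frac{379256535858771}{66755} \approx -5.6813 \cdot 10^{9}$)
$I - 3334 \cdot 140 = - \frac{379256535858771}{66755} - 3334 \cdot 140 = - \frac{379256535858771}{66755} - 466760 = - \frac{379287694422571}{66755}$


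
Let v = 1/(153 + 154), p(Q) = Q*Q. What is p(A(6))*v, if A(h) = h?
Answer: 36/307 ≈ 0.11726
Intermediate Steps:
p(Q) = Q**2
v = 1/307 ≈ 0.0032573
p(A(6))*v = 6**2*(1/307) = 36*(1/307) = 36/307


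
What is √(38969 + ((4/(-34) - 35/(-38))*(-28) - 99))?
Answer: 4*√253307582/323 ≈ 197.10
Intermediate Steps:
√(38969 + ((4/(-34) - 35/(-38))*(-28) - 99)) = √(38969 + ((4*(-1/34) - 35*(-1/38))*(-28) - 99)) = √(38969 + ((-2/17 + 35/38)*(-28) - 99)) = √(38969 + ((519/646)*(-28) - 99)) = √(38969 + (-7266/323 - 99)) = √(38969 - 39243/323) = √(12547744/323) = 4*√253307582/323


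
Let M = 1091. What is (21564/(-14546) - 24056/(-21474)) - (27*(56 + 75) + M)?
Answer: -361429736918/78090201 ≈ -4628.4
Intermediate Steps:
(21564/(-14546) - 24056/(-21474)) - (27*(56 + 75) + M) = (21564/(-14546) - 24056/(-21474)) - (27*(56 + 75) + 1091) = (21564*(-1/14546) - 24056*(-1/21474)) - (27*131 + 1091) = (-10782/7273 + 12028/10737) - (3537 + 1091) = -28286690/78090201 - 1*4628 = -28286690/78090201 - 4628 = -361429736918/78090201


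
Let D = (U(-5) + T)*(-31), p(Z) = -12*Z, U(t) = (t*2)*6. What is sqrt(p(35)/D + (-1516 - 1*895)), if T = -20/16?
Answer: I*sqrt(113541995)/217 ≈ 49.104*I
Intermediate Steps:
U(t) = 12*t (U(t) = (2*t)*6 = 12*t)
T = -5/4 (T = -20*1/16 = -5/4 ≈ -1.2500)
D = 7595/4 (D = (12*(-5) - 5/4)*(-31) = (-60 - 5/4)*(-31) = -245/4*(-31) = 7595/4 ≈ 1898.8)
sqrt(p(35)/D + (-1516 - 1*895)) = sqrt((-12*35)/(7595/4) + (-1516 - 1*895)) = sqrt(-420*4/7595 + (-1516 - 895)) = sqrt(-48/217 - 2411) = sqrt(-523235/217) = I*sqrt(113541995)/217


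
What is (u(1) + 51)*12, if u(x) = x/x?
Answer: 624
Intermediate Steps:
u(x) = 1
(u(1) + 51)*12 = (1 + 51)*12 = 52*12 = 624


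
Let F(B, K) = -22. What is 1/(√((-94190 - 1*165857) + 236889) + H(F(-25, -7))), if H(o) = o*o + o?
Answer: -I/(√23158 - 462*I) ≈ 0.0019526 - 0.00064318*I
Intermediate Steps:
H(o) = o + o² (H(o) = o² + o = o + o²)
1/(√((-94190 - 1*165857) + 236889) + H(F(-25, -7))) = 1/(√((-94190 - 1*165857) + 236889) - 22*(1 - 22)) = 1/(√((-94190 - 165857) + 236889) - 22*(-21)) = 1/(√(-260047 + 236889) + 462) = 1/(√(-23158) + 462) = 1/(I*√23158 + 462) = 1/(462 + I*√23158)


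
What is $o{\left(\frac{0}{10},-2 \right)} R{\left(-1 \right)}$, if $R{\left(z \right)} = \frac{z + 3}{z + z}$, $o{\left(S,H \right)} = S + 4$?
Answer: $-4$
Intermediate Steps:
$o{\left(S,H \right)} = 4 + S$
$R{\left(z \right)} = \frac{3 + z}{2 z}$
$o{\left(\frac{0}{10},-2 \right)} R{\left(-1 \right)} = \left(4 + \frac{0}{10}\right) \frac{3 - 1}{2 \left(-1\right)} = \left(4 + 0 \cdot \frac{1}{10}\right) \frac{1}{2} \left(-1\right) 2 = \left(4 + 0\right) \left(-1\right) = 4 \left(-1\right) = -4$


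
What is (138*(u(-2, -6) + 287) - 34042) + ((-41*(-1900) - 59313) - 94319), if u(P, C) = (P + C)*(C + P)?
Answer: -61336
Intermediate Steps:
u(P, C) = (C + P)**2 (u(P, C) = (C + P)*(C + P) = (C + P)**2)
(138*(u(-2, -6) + 287) - 34042) + ((-41*(-1900) - 59313) - 94319) = (138*((-6 - 2)**2 + 287) - 34042) + ((-41*(-1900) - 59313) - 94319) = (138*((-8)**2 + 287) - 34042) + ((77900 - 59313) - 94319) = (138*(64 + 287) - 34042) + (18587 - 94319) = (138*351 - 34042) - 75732 = (48438 - 34042) - 75732 = 14396 - 75732 = -61336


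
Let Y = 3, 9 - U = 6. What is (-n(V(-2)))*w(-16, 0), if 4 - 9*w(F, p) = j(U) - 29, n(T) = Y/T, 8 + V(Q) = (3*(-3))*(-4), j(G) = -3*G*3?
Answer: -5/7 ≈ -0.71429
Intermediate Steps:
U = 3 (U = 9 - 1*6 = 9 - 6 = 3)
j(G) = -9*G
V(Q) = 28 (V(Q) = -8 + (3*(-3))*(-4) = -8 - 9*(-4) = -8 + 36 = 28)
n(T) = 3/T
w(F, p) = 20/3 (w(F, p) = 4/9 - (-9*3 - 29)/9 = 4/9 - (-27 - 29)/9 = 4/9 - 1/9*(-56) = 4/9 + 56/9 = 20/3)
(-n(V(-2)))*w(-16, 0) = -3/28*(20/3) = -1*3/28*(20/3) = -3/28*20/3 = -5/7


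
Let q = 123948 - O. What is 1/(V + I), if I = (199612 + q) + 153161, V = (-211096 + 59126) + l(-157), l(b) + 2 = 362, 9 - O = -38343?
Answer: 1/286759 ≈ 3.4873e-6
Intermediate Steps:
O = 38352 (O = 9 - 1*(-38343) = 9 + 38343 = 38352)
l(b) = 360 (l(b) = -2 + 362 = 360)
q = 85596 (q = 123948 - 1*38352 = 123948 - 38352 = 85596)
V = -151610 (V = (-211096 + 59126) + 360 = -151970 + 360 = -151610)
I = 438369 (I = (199612 + 85596) + 153161 = 285208 + 153161 = 438369)
1/(V + I) = 1/(-151610 + 438369) = 1/286759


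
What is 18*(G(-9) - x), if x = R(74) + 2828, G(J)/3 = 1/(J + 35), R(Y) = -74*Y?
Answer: 619659/13 ≈ 47666.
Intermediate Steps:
G(J) = 3/(35 + J) (G(J) = 3/(J + 35) = 3/(35 + J))
x = -2648 (x = -74*74 + 2828 = -5476 + 2828 = -2648)
18*(G(-9) - x) = 18*(3/(35 - 9) - 1*(-2648)) = 18*(3/26 + 2648) = 18*(68851/26) = 619659/13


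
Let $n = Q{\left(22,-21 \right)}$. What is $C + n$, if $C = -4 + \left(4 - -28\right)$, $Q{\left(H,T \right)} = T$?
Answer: $7$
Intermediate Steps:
$C = 28$ ($C = -4 + \left(4 + 28\right) = -4 + 32 = 28$)
$n = -21$
$C + n = 28 - 21 = 7$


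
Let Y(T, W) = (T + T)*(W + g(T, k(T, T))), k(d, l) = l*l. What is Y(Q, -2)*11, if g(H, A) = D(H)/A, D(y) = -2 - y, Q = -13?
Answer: 7194/13 ≈ 553.38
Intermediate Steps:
k(d, l) = l²
g(H, A) = (-2 - H)/A
Y(T, W) = 2*T*(W + (-2 - T)/T²) (Y(T, W) = (T + T)*(W + (-2 - T)/(T²)) = (2*T)*(W + (-2 - T)/T²) = 2*T*(W + (-2 - T)/T²))
Y(Q, -2)*11 = (-2 - 4/(-13) + 2*(-13)*(-2))*11 = (-2 - 4*(-1/13) + 52)*11 = (-2 + 4/13 + 52)*11 = (654/13)*11 = 7194/13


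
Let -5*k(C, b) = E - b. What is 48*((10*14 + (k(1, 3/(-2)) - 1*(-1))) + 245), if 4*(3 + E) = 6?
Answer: 18528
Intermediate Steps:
E = -3/2 (E = -3 + (¼)*6 = -3 + 3/2 = -3/2 ≈ -1.5000)
k(C, b) = 3/10 + b/5 (k(C, b) = -(-3/2 - b)/5 = 3/10 + b/5)
48*((10*14 + (k(1, 3/(-2)) - 1*(-1))) + 245) = 48*((10*14 + ((3/10 + (3/(-2))/5) - 1*(-1))) + 245) = 48*((140 + ((3/10 + (3*(-½))/5) + 1)) + 245) = 48*((140 + ((3/10 + (⅕)*(-3/2)) + 1)) + 245) = 48*((140 + ((3/10 - 3/10) + 1)) + 245) = 48*((140 + (0 + 1)) + 245) = 48*((140 + 1) + 245) = 48*(141 + 245) = 48*386 = 18528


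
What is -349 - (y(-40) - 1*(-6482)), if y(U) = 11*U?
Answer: -6391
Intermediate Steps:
-349 - (y(-40) - 1*(-6482)) = -349 - (11*(-40) - 1*(-6482)) = -349 - (-440 + 6482) = -349 - 1*6042 = -349 - 6042 = -6391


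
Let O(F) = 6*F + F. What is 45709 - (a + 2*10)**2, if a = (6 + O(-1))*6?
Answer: 45513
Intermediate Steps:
O(F) = 7*F
a = -6 (a = (6 + 7*(-1))*6 = (6 - 7)*6 = -1*6 = -6)
45709 - (a + 2*10)**2 = 45709 - (-6 + 2*10)**2 = 45709 - (-6 + 20)**2 = 45709 - 1*14**2 = 45709 - 1*196 = 45709 - 196 = 45513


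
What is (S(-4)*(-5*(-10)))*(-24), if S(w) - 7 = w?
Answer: -3600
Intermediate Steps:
S(w) = 7 + w
(S(-4)*(-5*(-10)))*(-24) = ((7 - 4)*(-5*(-10)))*(-24) = (3*50)*(-24) = 150*(-24) = -3600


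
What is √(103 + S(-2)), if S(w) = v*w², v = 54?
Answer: √319 ≈ 17.861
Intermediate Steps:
S(w) = 54*w²
√(103 + S(-2)) = √(103 + 54*(-2)²) = √(103 + 54*4) = √(103 + 216) = √319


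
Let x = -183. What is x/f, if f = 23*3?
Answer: -61/23 ≈ -2.6522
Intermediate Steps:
f = 69
x/f = -183/69 = -183*1/69 = -61/23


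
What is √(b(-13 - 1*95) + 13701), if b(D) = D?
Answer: √13593 ≈ 116.59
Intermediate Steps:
√(b(-13 - 1*95) + 13701) = √((-13 - 1*95) + 13701) = √((-13 - 95) + 13701) = √(-108 + 13701) = √13593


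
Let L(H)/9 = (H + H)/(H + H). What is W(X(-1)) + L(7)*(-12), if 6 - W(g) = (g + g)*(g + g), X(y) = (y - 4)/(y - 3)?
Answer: -433/4 ≈ -108.25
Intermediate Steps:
X(y) = (-4 + y)/(-3 + y)
L(H) = 9 (L(H) = 9*((H + H)/(H + H)) = 9*((2*H)/((2*H))) = 9*((2*H)*(1/(2*H))) = 9*1 = 9)
W(g) = 6 - 4*g² (W(g) = 6 - (g + g)*(g + g) = 6 - 2*g*2*g = 6 - 4*g²)
W(X(-1)) + L(7)*(-12) = (6 - 4*(-4 - 1)²/(-3 - 1)²) + 9*(-12) = (6 - 4*(-5/(-4))²) - 108 = (6 - 4*(-¼*(-5))²) - 108 = (6 - 4*(5/4)²) - 108 = (6 - 4*25/16) - 108 = (6 - 25/4) - 108 = -¼ - 108 = -433/4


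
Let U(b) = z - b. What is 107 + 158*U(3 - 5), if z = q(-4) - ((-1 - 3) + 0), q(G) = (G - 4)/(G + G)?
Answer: 1213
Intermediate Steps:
q(G) = (-4 + G)/(2*G) (q(G) = (-4 + G)/((2*G)) = (-4 + G)*(1/(2*G)) = (-4 + G)/(2*G))
z = 5 (z = (½)*(-4 - 4)/(-4) - ((-1 - 3) + 0) = (½)*(-¼)*(-8) - (-4 + 0) = 1 - 1*(-4) = 1 + 4 = 5)
U(b) = 5 - b
107 + 158*U(3 - 5) = 107 + 158*(5 - (3 - 5)) = 107 + 158*(5 - 1*(-2)) = 107 + 158*(5 + 2) = 107 + 158*7 = 107 + 1106 = 1213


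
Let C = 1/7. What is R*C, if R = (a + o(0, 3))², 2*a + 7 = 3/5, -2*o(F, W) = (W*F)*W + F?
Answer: 256/175 ≈ 1.4629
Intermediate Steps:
o(F, W) = -F/2 - F*W²/2 (o(F, W) = -((W*F)*W + F)/2 = -((F*W)*W + F)/2 = -(F*W² + F)/2 = -(F + F*W²)/2 = -F/2 - F*W²/2)
a = -16/5 (a = -7/2 + (3/5)/2 = -7/2 + (3*(⅕))/2 = -7/2 + (½)*(⅗) = -7/2 + 3/10 = -16/5 ≈ -3.2000)
R = 256/25 (R = (-16/5 - ½*0*(1 + 3²))² = (-16/5 - ½*0*(1 + 9))² = (-16/5 - ½*0*10)² = (-16/5 + 0)² = (-16/5)² = 256/25 ≈ 10.240)
C = ⅐ ≈ 0.14286
R*C = (256/25)*(⅐) = 256/175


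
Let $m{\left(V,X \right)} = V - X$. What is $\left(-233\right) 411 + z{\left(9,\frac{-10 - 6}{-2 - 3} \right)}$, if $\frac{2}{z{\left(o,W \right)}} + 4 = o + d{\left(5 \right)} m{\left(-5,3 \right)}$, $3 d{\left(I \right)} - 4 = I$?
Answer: $- \frac{1819499}{19} \approx -95763.0$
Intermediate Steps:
$d{\left(I \right)} = \frac{4}{3} + \frac{I}{3}$
$z{\left(o,W \right)} = \frac{2}{-28 + o}$ ($z{\left(o,W \right)} = \frac{2}{-4 + \left(o + \left(\frac{4}{3} + \frac{1}{3} \cdot 5\right) \left(-5 - 3\right)\right)} = \frac{2}{-4 + \left(o + \left(\frac{4}{3} + \frac{5}{3}\right) \left(-5 - 3\right)\right)} = \frac{2}{-4 + \left(o + 3 \left(-8\right)\right)} = \frac{2}{-4 + \left(o - 24\right)} = \frac{2}{-4 + \left(-24 + o\right)} = \frac{2}{-28 + o}$)
$\left(-233\right) 411 + z{\left(9,\frac{-10 - 6}{-2 - 3} \right)} = \left(-233\right) 411 + \frac{2}{-28 + 9} = -95763 + \frac{2}{-19} = -95763 + 2 \left(- \frac{1}{19}\right) = -95763 - \frac{2}{19} = - \frac{1819499}{19}$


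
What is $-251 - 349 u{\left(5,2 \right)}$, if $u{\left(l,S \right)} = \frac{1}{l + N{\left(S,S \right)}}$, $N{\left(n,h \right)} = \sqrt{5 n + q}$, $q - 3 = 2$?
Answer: $- \frac{851}{2} + \frac{349 \sqrt{15}}{10} \approx -290.33$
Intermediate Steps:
$q = 5$ ($q = 3 + 2 = 5$)
$N{\left(n,h \right)} = \sqrt{5 + 5 n}$ ($N{\left(n,h \right)} = \sqrt{5 n + 5} = \sqrt{5 + 5 n}$)
$u{\left(l,S \right)} = \frac{1}{l + \sqrt{5 + 5 S}}$
$-251 - 349 u{\left(5,2 \right)} = -251 - \frac{349}{5 + \sqrt{5} \sqrt{1 + 2}} = -251 - \frac{349}{5 + \sqrt{5} \sqrt{3}} = -251 - \frac{349}{5 + \sqrt{15}}$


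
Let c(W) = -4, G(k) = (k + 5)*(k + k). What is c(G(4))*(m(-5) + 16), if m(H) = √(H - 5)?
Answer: -64 - 4*I*√10 ≈ -64.0 - 12.649*I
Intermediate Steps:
G(k) = 2*k*(5 + k) (G(k) = (5 + k)*(2*k) = 2*k*(5 + k))
m(H) = √(-5 + H)
c(G(4))*(m(-5) + 16) = -4*(√(-5 - 5) + 16) = -4*(√(-10) + 16) = -4*(I*√10 + 16) = -4*(16 + I*√10) = -64 - 4*I*√10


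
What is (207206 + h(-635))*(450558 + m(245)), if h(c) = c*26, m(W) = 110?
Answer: 85940584928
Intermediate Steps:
h(c) = 26*c
(207206 + h(-635))*(450558 + m(245)) = (207206 + 26*(-635))*(450558 + 110) = (207206 - 16510)*450668 = 190696*450668 = 85940584928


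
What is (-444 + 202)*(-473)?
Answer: 114466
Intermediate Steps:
(-444 + 202)*(-473) = -242*(-473) = 114466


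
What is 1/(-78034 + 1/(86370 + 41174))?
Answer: -127544/9952768495 ≈ -1.2815e-5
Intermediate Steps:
1/(-78034 + 1/(86370 + 41174)) = 1/(-78034 + 1/127544) = 1/(-9952768495/127544) = -127544/9952768495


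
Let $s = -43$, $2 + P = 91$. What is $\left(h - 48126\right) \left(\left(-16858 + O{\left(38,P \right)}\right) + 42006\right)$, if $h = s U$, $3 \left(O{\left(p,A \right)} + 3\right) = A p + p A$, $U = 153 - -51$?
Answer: $-1558986234$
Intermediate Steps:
$P = 89$ ($P = -2 + 91 = 89$)
$U = 204$ ($U = 153 + 51 = 204$)
$O{\left(p,A \right)} = -3 + \frac{2 A p}{3}$ ($O{\left(p,A \right)} = -3 + \frac{A p + p A}{3} = -3 + \frac{A p + A p}{3} = -3 + \frac{2 A p}{3}$)
$h = -8772$ ($h = \left(-43\right) 204 = -8772$)
$\left(h - 48126\right) \left(\left(-16858 + O{\left(38,P \right)}\right) + 42006\right) = \left(-8772 - 48126\right) \left(\left(-16858 - \left(3 - \frac{6764}{3}\right)\right) + 42006\right) = - 56898 \left(\left(-16858 + \left(-3 + \frac{6764}{3}\right)\right) + 42006\right) = - 56898 \left(\left(-16858 + \frac{6755}{3}\right) + 42006\right) = - 56898 \left(- \frac{43819}{3} + 42006\right) = \left(-56898\right) \frac{82199}{3} = -1558986234$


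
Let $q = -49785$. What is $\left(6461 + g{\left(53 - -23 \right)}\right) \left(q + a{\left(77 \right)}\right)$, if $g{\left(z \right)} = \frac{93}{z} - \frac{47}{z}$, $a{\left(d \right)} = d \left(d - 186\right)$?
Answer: $-375923271$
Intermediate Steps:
$a{\left(d \right)} = d \left(-186 + d\right)$
$g{\left(z \right)} = \frac{46}{z}$
$\left(6461 + g{\left(53 - -23 \right)}\right) \left(q + a{\left(77 \right)}\right) = \left(6461 + \frac{46}{53 - -23}\right) \left(-49785 + 77 \left(-186 + 77\right)\right) = \left(6461 + \frac{46}{53 + 23}\right) \left(-49785 + 77 \left(-109\right)\right) = \left(6461 + \frac{46}{76}\right) \left(-49785 - 8393\right) = \left(6461 + 46 \cdot \frac{1}{76}\right) \left(-58178\right) = \left(6461 + \frac{23}{38}\right) \left(-58178\right) = \frac{245541}{38} \left(-58178\right) = -375923271$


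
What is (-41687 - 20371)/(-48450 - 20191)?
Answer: 62058/68641 ≈ 0.90409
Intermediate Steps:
(-41687 - 20371)/(-48450 - 20191) = -62058/(-68641) = -62058*(-1/68641) = 62058/68641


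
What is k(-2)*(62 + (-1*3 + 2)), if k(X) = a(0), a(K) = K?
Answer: 0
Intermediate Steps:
k(X) = 0
k(-2)*(62 + (-1*3 + 2)) = 0*(62 + (-1*3 + 2)) = 0*(62 + (-3 + 2)) = 0*(62 - 1) = 0*61 = 0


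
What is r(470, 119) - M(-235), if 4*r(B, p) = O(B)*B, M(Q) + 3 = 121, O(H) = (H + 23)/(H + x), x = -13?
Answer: 8003/914 ≈ 8.7560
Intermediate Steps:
O(H) = (23 + H)/(-13 + H) (O(H) = (H + 23)/(H - 13) = (23 + H)/(-13 + H))
M(Q) = 118 (M(Q) = -3 + 121 = 118)
r(B, p) = B*(23 + B)/(4*(-13 + B)) (r(B, p) = (((23 + B)/(-13 + B))*B)/4 = (B*(23 + B)/(-13 + B))/4 = B*(23 + B)/(4*(-13 + B)))
r(470, 119) - M(-235) = (1/4)*470*(23 + 470)/(-13 + 470) - 1*118 = (1/4)*470*493/457 - 118 = (1/4)*470*(1/457)*493 - 118 = 115855/914 - 118 = 8003/914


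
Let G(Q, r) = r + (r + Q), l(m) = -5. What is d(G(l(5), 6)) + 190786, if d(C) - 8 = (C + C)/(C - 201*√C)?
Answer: 3853466411/20197 - 201*√7/20197 ≈ 1.9079e+5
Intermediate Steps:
G(Q, r) = Q + 2*r (G(Q, r) = r + (Q + r) = Q + 2*r)
d(C) = 8 + 2*C/(C - 201*√C) (d(C) = 8 + (C + C)/(C - 201*√C) = 8 + (2*C)/(C - 201*√C) = 8 + 2*C/(C - 201*√C))
d(G(l(5), 6)) + 190786 = 2*(-5*(-5 + 2*6) + 804*√(-5 + 2*6))/(-(-5 + 2*6) + 201*√(-5 + 2*6)) + 190786 = 2*(-5*(-5 + 12) + 804*√(-5 + 12))/(-(-5 + 12) + 201*√(-5 + 12)) + 190786 = 2*(-5*7 + 804*√7)/(-1*7 + 201*√7) + 190786 = 2*(-35 + 804*√7)/(-7 + 201*√7) + 190786 = 190786 + 2*(-35 + 804*√7)/(-7 + 201*√7)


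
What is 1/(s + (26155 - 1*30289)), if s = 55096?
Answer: 1/50962 ≈ 1.9622e-5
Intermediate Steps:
1/(s + (26155 - 1*30289)) = 1/(55096 + (26155 - 1*30289)) = 1/(55096 + (26155 - 30289)) = 1/(55096 - 4134) = 1/50962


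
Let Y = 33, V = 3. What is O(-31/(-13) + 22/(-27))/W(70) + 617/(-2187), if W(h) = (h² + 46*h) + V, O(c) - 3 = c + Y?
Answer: -64086436/230945013 ≈ -0.27750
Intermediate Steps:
O(c) = 36 + c (O(c) = 3 + (c + 33) = 3 + (33 + c) = 36 + c)
W(h) = 3 + h² + 46*h (W(h) = (h² + 46*h) + 3 = 3 + h² + 46*h)
O(-31/(-13) + 22/(-27))/W(70) + 617/(-2187) = (36 + (-31/(-13) + 22/(-27)))/(3 + 70² + 46*70) + 617/(-2187) = (36 + (-31*(-1/13) + 22*(-1/27)))/(3 + 4900 + 3220) + 617*(-1/2187) = (36 + (31/13 - 22/27))/8123 - 617/2187 = (36 + 551/351)*(1/8123) - 617/2187 = (13187/351)*(1/8123) - 617/2187 = 13187/2851173 - 617/2187 = -64086436/230945013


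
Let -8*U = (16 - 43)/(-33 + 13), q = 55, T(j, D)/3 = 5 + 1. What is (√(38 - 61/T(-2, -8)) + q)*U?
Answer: -297/32 - 9*√1246/320 ≈ -10.274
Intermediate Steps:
T(j, D) = 18 (T(j, D) = 3*(5 + 1) = 3*6 = 18)
U = -27/160 (U = -(16 - 43)/(8*(-33 + 13)) = -(-27)/(8*(-20)) = -(-27)*(-1)/(8*20) = -⅛*27/20 = -27/160 ≈ -0.16875)
(√(38 - 61/T(-2, -8)) + q)*U = (√(38 - 61/18) + 55)*(-27/160) = (√(623/18) + 55)*(-27/160) = (√1246/6 + 55)*(-27/160) = (55 + √1246/6)*(-27/160) = -297/32 - 9*√1246/320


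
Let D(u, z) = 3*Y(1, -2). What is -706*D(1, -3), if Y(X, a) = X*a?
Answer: 4236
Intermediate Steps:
D(u, z) = -6 (D(u, z) = 3*(1*(-2)) = 3*(-2) = -6)
-706*D(1, -3) = -706*(-6) = 4236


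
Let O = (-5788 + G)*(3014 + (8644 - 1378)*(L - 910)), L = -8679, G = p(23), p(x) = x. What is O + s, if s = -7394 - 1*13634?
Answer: 401651333872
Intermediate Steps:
G = 23
O = 401651354900 (O = (-5788 + 23)*(3014 + (8644 - 1378)*(-8679 - 910)) = -5765*(3014 + 7266*(-9589)) = -5765*(3014 - 69673674) = -5765*(-69670660) = 401651354900)
s = -21028 (s = -7394 - 13634 = -21028)
O + s = 401651354900 - 21028 = 401651333872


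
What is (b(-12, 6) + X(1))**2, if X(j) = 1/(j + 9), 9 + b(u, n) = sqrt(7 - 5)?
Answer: 8121/100 - 89*sqrt(2)/5 ≈ 56.037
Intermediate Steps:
b(u, n) = -9 + sqrt(2) (b(u, n) = -9 + sqrt(7 - 5) = -9 + sqrt(2))
X(j) = 1/(9 + j)
(b(-12, 6) + X(1))**2 = ((-9 + sqrt(2)) + 1/(9 + 1))**2 = ((-9 + sqrt(2)) + 1/10)**2 = (-89/10 + sqrt(2))**2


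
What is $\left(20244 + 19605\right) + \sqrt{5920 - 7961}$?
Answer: $39849 + i \sqrt{2041} \approx 39849.0 + 45.177 i$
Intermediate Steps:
$\left(20244 + 19605\right) + \sqrt{5920 - 7961} = 39849 + \sqrt{5920 - 7961} = 39849 + \sqrt{-2041} = 39849 + i \sqrt{2041}$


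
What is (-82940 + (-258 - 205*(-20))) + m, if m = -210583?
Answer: -289681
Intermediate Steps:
(-82940 + (-258 - 205*(-20))) + m = (-82940 + (-258 - 205*(-20))) - 210583 = (-82940 + (-258 + 4100)) - 210583 = (-82940 + 3842) - 210583 = -79098 - 210583 = -289681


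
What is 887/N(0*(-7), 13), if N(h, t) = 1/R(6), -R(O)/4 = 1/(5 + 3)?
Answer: -887/2 ≈ -443.50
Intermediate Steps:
R(O) = -½ (R(O) = -4/(5 + 3) = -4/8 = -4*⅛ = -½)
N(h, t) = -2 (N(h, t) = 1/(-½) = -2)
887/N(0*(-7), 13) = 887/(-2) = 887*(-½) = -887/2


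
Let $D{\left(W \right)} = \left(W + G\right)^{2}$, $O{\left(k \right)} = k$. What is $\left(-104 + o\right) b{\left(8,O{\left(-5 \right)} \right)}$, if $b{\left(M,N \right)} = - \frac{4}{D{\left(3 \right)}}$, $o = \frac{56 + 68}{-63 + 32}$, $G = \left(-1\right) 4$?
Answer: $432$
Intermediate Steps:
$G = -4$
$D{\left(W \right)} = \left(-4 + W\right)^{2}$ ($D{\left(W \right)} = \left(W - 4\right)^{2} = \left(-4 + W\right)^{2}$)
$o = -4$ ($o = \frac{124}{-31} = 124 \left(- \frac{1}{31}\right) = -4$)
$b{\left(M,N \right)} = -4$ ($b{\left(M,N \right)} = - \frac{4}{\left(-4 + 3\right)^{2}} = - \frac{4}{\left(-1\right)^{2}} = - \frac{4}{1} = \left(-4\right) 1 = -4$)
$\left(-104 + o\right) b{\left(8,O{\left(-5 \right)} \right)} = \left(-104 - 4\right) \left(-4\right) = \left(-108\right) \left(-4\right) = 432$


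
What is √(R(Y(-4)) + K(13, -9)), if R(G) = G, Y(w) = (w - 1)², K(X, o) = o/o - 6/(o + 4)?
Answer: 2*√170/5 ≈ 5.2154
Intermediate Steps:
K(X, o) = 1 - 6/(4 + o)
Y(w) = (-1 + w)²
√(R(Y(-4)) + K(13, -9)) = √((-1 - 4)² + (-2 - 9)/(4 - 9)) = √((-5)² - 11/(-5)) = √(25 - ⅕*(-11)) = √(25 + 11/5) = √(136/5) = 2*√170/5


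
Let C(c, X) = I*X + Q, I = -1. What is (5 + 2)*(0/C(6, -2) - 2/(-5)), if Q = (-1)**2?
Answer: 14/5 ≈ 2.8000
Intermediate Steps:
Q = 1
C(c, X) = 1 - X (C(c, X) = -X + 1 = 1 - X)
(5 + 2)*(0/C(6, -2) - 2/(-5)) = (5 + 2)*(0/(1 - 1*(-2)) - 2/(-5)) = 7*(0/(1 + 2) - 2*(-1/5)) = 7*(0/3 + 2/5) = 7*(0*(1/3) + 2/5) = 7*(0 + 2/5) = 7*(2/5) = 14/5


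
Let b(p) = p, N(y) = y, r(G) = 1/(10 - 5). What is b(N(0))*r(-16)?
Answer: 0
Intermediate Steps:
r(G) = ⅕ (r(G) = 1/5 = ⅕)
b(N(0))*r(-16) = 0*(⅕) = 0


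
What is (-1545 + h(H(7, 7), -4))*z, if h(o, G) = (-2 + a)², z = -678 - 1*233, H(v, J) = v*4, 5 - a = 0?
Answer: 1399296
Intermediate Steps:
a = 5 (a = 5 - 1*0 = 5 + 0 = 5)
H(v, J) = 4*v
z = -911 (z = -678 - 233 = -911)
h(o, G) = 9 (h(o, G) = (-2 + 5)² = 3² = 9)
(-1545 + h(H(7, 7), -4))*z = (-1545 + 9)*(-911) = -1536*(-911) = 1399296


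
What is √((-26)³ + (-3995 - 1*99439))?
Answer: I*√121010 ≈ 347.86*I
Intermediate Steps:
√((-26)³ + (-3995 - 1*99439)) = √(-17576 + (-3995 - 99439)) = √(-17576 - 103434) = √(-121010) = I*√121010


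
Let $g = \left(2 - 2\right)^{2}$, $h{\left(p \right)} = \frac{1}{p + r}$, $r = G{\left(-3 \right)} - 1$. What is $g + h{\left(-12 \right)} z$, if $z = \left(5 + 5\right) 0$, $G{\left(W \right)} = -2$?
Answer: $0$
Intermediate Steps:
$r = -3$ ($r = -2 - 1 = -3$)
$h{\left(p \right)} = \frac{1}{-3 + p}$ ($h{\left(p \right)} = \frac{1}{p - 3} = \frac{1}{-3 + p}$)
$z = 0$ ($z = 10 \cdot 0 = 0$)
$g = 0$ ($g = 0^{2} = 0$)
$g + h{\left(-12 \right)} z = 0 + \frac{1}{-3 - 12} \cdot 0 = 0 + \frac{1}{-15} \cdot 0 = 0 - 0 = 0 + 0 = 0$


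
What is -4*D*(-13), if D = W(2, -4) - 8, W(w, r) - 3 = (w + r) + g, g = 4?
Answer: -156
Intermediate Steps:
W(w, r) = 7 + r + w (W(w, r) = 3 + ((w + r) + 4) = 3 + ((r + w) + 4) = 3 + (4 + r + w) = 7 + r + w)
D = -3 (D = (7 - 4 + 2) - 8 = 5 - 8 = -3)
-4*D*(-13) = -4*(-3)*(-13) = 12*(-13) = -156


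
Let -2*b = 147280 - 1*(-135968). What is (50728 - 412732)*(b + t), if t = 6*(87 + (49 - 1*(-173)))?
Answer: 50597299080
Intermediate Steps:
b = -141624 (b = -(147280 - 1*(-135968))/2 = -(147280 + 135968)/2 = -½*283248 = -141624)
t = 1854 (t = 6*(87 + (49 + 173)) = 6*(87 + 222) = 6*309 = 1854)
(50728 - 412732)*(b + t) = (50728 - 412732)*(-141624 + 1854) = -362004*(-139770) = 50597299080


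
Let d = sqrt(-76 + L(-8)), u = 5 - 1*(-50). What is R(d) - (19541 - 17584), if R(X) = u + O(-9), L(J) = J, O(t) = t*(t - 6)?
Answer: -1767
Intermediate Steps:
O(t) = t*(-6 + t)
u = 55 (u = 5 + 50 = 55)
d = 2*I*sqrt(21) (d = sqrt(-76 - 8) = sqrt(-84) = 2*I*sqrt(21) ≈ 9.1651*I)
R(X) = 190 (R(X) = 55 - 9*(-6 - 9) = 55 - 9*(-15) = 55 + 135 = 190)
R(d) - (19541 - 17584) = 190 - (19541 - 17584) = 190 - 1*1957 = 190 - 1957 = -1767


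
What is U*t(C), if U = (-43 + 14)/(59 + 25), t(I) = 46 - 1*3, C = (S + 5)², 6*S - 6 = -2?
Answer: -1247/84 ≈ -14.845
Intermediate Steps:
S = ⅔ (S = 1 + (⅙)*(-2) = 1 - ⅓ = ⅔ ≈ 0.66667)
C = 289/9 (C = (⅔ + 5)² = (17/3)² = 289/9 ≈ 32.111)
t(I) = 43 (t(I) = 46 - 3 = 43)
U = -29/84 ≈ -0.34524
U*t(C) = -29/84*43 = -1247/84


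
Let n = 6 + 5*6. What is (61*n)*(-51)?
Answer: -111996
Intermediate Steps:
n = 36 (n = 6 + 30 = 36)
(61*n)*(-51) = (61*36)*(-51) = 2196*(-51) = -111996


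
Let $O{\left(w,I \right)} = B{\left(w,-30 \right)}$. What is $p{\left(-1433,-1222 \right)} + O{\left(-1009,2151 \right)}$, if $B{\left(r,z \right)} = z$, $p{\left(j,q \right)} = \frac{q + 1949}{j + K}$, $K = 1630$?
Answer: $- \frac{5183}{197} \approx -26.31$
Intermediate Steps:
$p{\left(j,q \right)} = \frac{1949 + q}{1630 + j}$ ($p{\left(j,q \right)} = \frac{q + 1949}{j + 1630} = \frac{1949 + q}{1630 + j}$)
$O{\left(w,I \right)} = -30$
$p{\left(-1433,-1222 \right)} + O{\left(-1009,2151 \right)} = \frac{1949 - 1222}{1630 - 1433} - 30 = \frac{1}{197} \cdot 727 - 30 = \frac{727}{197} - 30 = - \frac{5183}{197}$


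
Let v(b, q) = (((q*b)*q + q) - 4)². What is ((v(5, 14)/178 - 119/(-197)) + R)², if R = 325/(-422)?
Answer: 1659632542212051367129/54744105953476 ≈ 3.0316e+7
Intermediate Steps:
R = -325/422 (R = 325*(-1/422) = -325/422 ≈ -0.77014)
v(b, q) = (-4 + q + b*q²)² (v(b, q) = (((b*q)*q + q) - 4)² = ((b*q² + q) - 4)² = ((q + b*q²) - 4)² = (-4 + q + b*q²)²)
((v(5, 14)/178 - 119/(-197)) + R)² = (((-4 + 14 + 5*14²)²/178 - 119/(-197)) - 325/422)² = (((-4 + 14 + 5*196)²*(1/178) - 119*(-1/197)) - 325/422)² = (((-4 + 14 + 980)²*(1/178) + 119/197) - 325/422)² = ((990²*(1/178) + 119/197) - 325/422)² = ((980100*(1/178) + 119/197) - 325/422)² = ((490050/89 + 119/197) - 325/422)² = (96550441/17533 - 325/422)² = (40738587877/7398926)² = 1659632542212051367129/54744105953476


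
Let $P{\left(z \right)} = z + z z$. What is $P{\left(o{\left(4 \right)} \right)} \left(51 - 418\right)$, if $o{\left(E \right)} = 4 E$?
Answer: $-99824$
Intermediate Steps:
$P{\left(z \right)} = z + z^{2}$
$P{\left(o{\left(4 \right)} \right)} \left(51 - 418\right) = 4 \cdot 4 \left(1 + 4 \cdot 4\right) \left(51 - 418\right) = 16 \left(1 + 16\right) \left(-367\right) = 16 \cdot 17 \left(-367\right) = 272 \left(-367\right) = -99824$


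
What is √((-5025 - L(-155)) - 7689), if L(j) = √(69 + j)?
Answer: √(-12714 - I*√86) ≈ 0.0411 - 112.76*I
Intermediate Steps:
√((-5025 - L(-155)) - 7689) = √((-5025 - √(69 - 155)) - 7689) = √((-5025 - √(-86)) - 7689) = √((-5025 - I*√86) - 7689) = √(-12714 - I*√86)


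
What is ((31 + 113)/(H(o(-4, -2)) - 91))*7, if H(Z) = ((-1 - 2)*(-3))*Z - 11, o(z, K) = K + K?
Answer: -168/23 ≈ -7.3043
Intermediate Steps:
o(z, K) = 2*K
H(Z) = -11 + 9*Z (H(Z) = (-3*(-3))*Z - 11 = 9*Z - 11 = -11 + 9*Z)
((31 + 113)/(H(o(-4, -2)) - 91))*7 = ((31 + 113)/((-11 + 9*(2*(-2))) - 91))*7 = (144/((-11 + 9*(-4)) - 91))*7 = (144/((-11 - 36) - 91))*7 = (144/(-47 - 91))*7 = (144/(-138))*7 = (144*(-1/138))*7 = -24/23*7 = -168/23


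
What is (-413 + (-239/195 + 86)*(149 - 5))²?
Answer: 587741489449/4225 ≈ 1.3911e+8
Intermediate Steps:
(-413 + (-239/195 + 86)*(149 - 5))² = (-413 + (-239*1/195 + 86)*144)² = (-413 + (-239/195 + 86)*144)² = (-413 + (16531/195)*144)² = (-413 + 793488/65)² = (766643/65)² = 587741489449/4225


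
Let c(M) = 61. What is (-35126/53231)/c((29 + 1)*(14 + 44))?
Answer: -35126/3247091 ≈ -0.010818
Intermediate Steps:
(-35126/53231)/c((29 + 1)*(14 + 44)) = -35126/53231/61 = -35126*1/53231*(1/61) = -35126/53231*1/61 = -35126/3247091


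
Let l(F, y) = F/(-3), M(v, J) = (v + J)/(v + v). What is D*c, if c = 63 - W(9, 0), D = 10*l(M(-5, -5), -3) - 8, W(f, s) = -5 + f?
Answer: -2006/3 ≈ -668.67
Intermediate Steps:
M(v, J) = (J + v)/(2*v) (M(v, J) = (J + v)/((2*v)) = (J + v)*(1/(2*v)) = (J + v)/(2*v))
l(F, y) = -F/3 (l(F, y) = F*(-1/3) = -F/3)
D = -34/3 (D = 10*(-(-5 - 5)/(6*(-5))) - 8 = 10*(-(-1)*(-10)/(6*5)) - 8 = 10*(-1/3*1) - 8 = 10*(-1/3) - 8 = -10/3 - 8 = -34/3 ≈ -11.333)
c = 59 (c = 63 - (-5 + 9) = 63 - 1*4 = 63 - 4 = 59)
D*c = -34/3*59 = -2006/3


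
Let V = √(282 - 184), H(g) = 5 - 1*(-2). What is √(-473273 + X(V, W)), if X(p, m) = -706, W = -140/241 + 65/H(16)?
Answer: I*√473979 ≈ 688.46*I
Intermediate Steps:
H(g) = 7 (H(g) = 5 + 2 = 7)
W = 14685/1687 (W = -140/241 + 65/7 = 14685/1687 ≈ 8.7048)
V = 7*√2 (V = √98 = 7*√2 ≈ 9.8995)
√(-473273 + X(V, W)) = √(-473273 - 706) = √(-473979) = I*√473979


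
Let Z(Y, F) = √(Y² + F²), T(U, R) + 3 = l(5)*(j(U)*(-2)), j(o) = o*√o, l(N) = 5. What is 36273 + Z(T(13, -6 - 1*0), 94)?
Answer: 36273 + √(228545 + 780*√13) ≈ 36754.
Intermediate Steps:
j(o) = o^(3/2)
T(U, R) = -3 - 10*U^(3/2) (T(U, R) = -3 + 5*(U^(3/2)*(-2)) = -3 + 5*(-2*U^(3/2)) = -3 - 10*U^(3/2))
Z(Y, F) = √(F² + Y²)
36273 + Z(T(13, -6 - 1*0), 94) = 36273 + √(94² + (-3 - 130*√13)²) = 36273 + √(8836 + (-3 - 130*√13)²)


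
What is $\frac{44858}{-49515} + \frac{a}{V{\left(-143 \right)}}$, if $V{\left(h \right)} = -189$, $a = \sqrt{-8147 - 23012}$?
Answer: $- \frac{44858}{49515} - \frac{i \sqrt{31159}}{189} \approx -0.90595 - 0.93396 i$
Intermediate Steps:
$a = i \sqrt{31159}$ ($a = \sqrt{-31159} = i \sqrt{31159} \approx 176.52 i$)
$\frac{44858}{-49515} + \frac{a}{V{\left(-143 \right)}} = \frac{44858}{-49515} + \frac{i \sqrt{31159}}{-189} = 44858 \left(- \frac{1}{49515}\right) + i \sqrt{31159} \left(- \frac{1}{189}\right) = - \frac{44858}{49515} - \frac{i \sqrt{31159}}{189}$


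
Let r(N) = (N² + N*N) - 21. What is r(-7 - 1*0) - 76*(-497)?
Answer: 37849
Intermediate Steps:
r(N) = -21 + 2*N² (r(N) = (N² + N²) - 21 = 2*N² - 21 = -21 + 2*N²)
r(-7 - 1*0) - 76*(-497) = (-21 + 2*(-7 - 1*0)²) - 76*(-497) = (-21 + 2*(-7 + 0)²) + 37772 = (-21 + 2*(-7)²) + 37772 = (-21 + 2*49) + 37772 = (-21 + 98) + 37772 = 77 + 37772 = 37849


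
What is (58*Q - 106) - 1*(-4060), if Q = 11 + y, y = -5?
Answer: 4302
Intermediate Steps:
Q = 6 (Q = 11 - 5 = 6)
(58*Q - 106) - 1*(-4060) = (58*6 - 106) - 1*(-4060) = (348 - 106) + 4060 = 242 + 4060 = 4302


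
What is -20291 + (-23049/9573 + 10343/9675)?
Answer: -626483849687/30872925 ≈ -20292.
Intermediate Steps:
-20291 + (-23049/9573 + 10343/9675) = -20291 + (-23049*1/9573 + 10343*(1/9675)) = -20291 + (-7683/3191 + 10343/9675) = -20291 - 41328512/30872925 = -626483849687/30872925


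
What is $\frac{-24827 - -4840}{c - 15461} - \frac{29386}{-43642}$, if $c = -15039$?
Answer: $\frac{884272827}{665540500} \approx 1.3287$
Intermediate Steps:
$\frac{-24827 - -4840}{c - 15461} - \frac{29386}{-43642} = \frac{-24827 - -4840}{-15039 - 15461} - \frac{29386}{-43642} = \frac{-24827 + 4840}{-30500} - - \frac{14693}{21821} = \left(-19987\right) \left(- \frac{1}{30500}\right) + \frac{14693}{21821} = \frac{19987}{30500} + \frac{14693}{21821} = \frac{884272827}{665540500}$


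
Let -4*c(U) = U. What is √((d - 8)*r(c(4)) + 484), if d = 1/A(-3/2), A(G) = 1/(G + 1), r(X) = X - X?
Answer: 22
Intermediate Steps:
c(U) = -U/4
r(X) = 0
A(G) = 1/(1 + G)
d = -½ (d = 1/(1/(1 - 3/2)) = 1/(1/(-½)) = 1/(-2) = -½ ≈ -0.50000)
√((d - 8)*r(c(4)) + 484) = √((-½ - 8)*0 + 484) = √(-17/2*0 + 484) = √(0 + 484) = √484 = 22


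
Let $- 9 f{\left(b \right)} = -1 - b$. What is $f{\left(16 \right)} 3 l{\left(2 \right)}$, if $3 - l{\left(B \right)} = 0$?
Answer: $17$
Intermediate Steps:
$f{\left(b \right)} = \frac{1}{9} + \frac{b}{9}$ ($f{\left(b \right)} = - \frac{-1 - b}{9} = \frac{1}{9} + \frac{b}{9}$)
$l{\left(B \right)} = 3$ ($l{\left(B \right)} = 3 - 0 = 3 + 0 = 3$)
$f{\left(16 \right)} 3 l{\left(2 \right)} = \left(\frac{1}{9} + \frac{1}{9} \cdot 16\right) 3 \cdot 3 = \left(\frac{1}{9} + \frac{16}{9}\right) 3 \cdot 3 = \frac{17}{9} \cdot 3 \cdot 3 = \frac{17}{3} \cdot 3 = 17$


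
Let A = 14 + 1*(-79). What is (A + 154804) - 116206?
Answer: 38533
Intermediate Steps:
A = -65 (A = 14 - 79 = -65)
(A + 154804) - 116206 = (-65 + 154804) - 116206 = 154739 - 116206 = 38533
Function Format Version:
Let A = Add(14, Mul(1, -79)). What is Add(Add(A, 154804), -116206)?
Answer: 38533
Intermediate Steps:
A = -65 (A = Add(14, -79) = -65)
Add(Add(A, 154804), -116206) = Add(Add(-65, 154804), -116206) = Add(154739, -116206) = 38533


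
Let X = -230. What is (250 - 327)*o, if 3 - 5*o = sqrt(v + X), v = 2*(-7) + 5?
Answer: -231/5 + 77*I*sqrt(239)/5 ≈ -46.2 + 238.08*I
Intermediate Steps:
v = -9 (v = -14 + 5 = -9)
o = 3/5 - I*sqrt(239)/5 (o = 3/5 - sqrt(-9 - 230)/5 = 3/5 - I*sqrt(239)/5 ≈ 0.6 - 3.0919*I)
(250 - 327)*o = (250 - 327)*(3/5 - I*sqrt(239)/5) = -77*(3/5 - I*sqrt(239)/5) = -231/5 + 77*I*sqrt(239)/5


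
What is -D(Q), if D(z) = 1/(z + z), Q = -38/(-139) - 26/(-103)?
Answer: -14317/15056 ≈ -0.95092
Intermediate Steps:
Q = 7528/14317 (Q = -38*(-1/139) - 26*(-1/103) = 38/139 + 26/103 = 7528/14317 ≈ 0.52581)
D(z) = 1/(2*z)
-D(Q) = -1/(2*7528/14317) = -14317/(2*7528) = -1*14317/15056 = -14317/15056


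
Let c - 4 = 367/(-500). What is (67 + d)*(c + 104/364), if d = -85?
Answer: -111879/1750 ≈ -63.931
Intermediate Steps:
c = 1633/500 (c = 4 + 367/(-500) = 4 + 367*(-1/500) = 4 - 367/500 = 1633/500 ≈ 3.2660)
(67 + d)*(c + 104/364) = (67 - 85)*(1633/500 + 104/364) = -18*(1633/500 + 104*(1/364)) = -18*(1633/500 + 2/7) = -18*12431/3500 = -111879/1750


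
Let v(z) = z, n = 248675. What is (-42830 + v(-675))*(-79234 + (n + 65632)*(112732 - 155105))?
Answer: 579408714956225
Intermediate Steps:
(-42830 + v(-675))*(-79234 + (n + 65632)*(112732 - 155105)) = (-42830 - 675)*(-79234 + (248675 + 65632)*(112732 - 155105)) = -43505*(-79234 + 314307*(-42373)) = -43505*(-79234 - 13318130511) = -43505*(-13318209745) = 579408714956225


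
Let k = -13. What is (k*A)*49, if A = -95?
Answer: 60515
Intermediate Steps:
(k*A)*49 = -13*(-95)*49 = 1235*49 = 60515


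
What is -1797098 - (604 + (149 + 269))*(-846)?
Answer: -932486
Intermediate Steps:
-1797098 - (604 + (149 + 269))*(-846) = -1797098 - (604 + 418)*(-846) = -1797098 - 1022*(-846) = -1797098 - 1*(-864612) = -1797098 + 864612 = -932486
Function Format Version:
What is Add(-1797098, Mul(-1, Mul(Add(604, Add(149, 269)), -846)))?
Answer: -932486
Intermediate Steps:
Add(-1797098, Mul(-1, Mul(Add(604, Add(149, 269)), -846))) = Add(-1797098, Mul(-1, Mul(Add(604, 418), -846))) = Add(-1797098, Mul(-1, Mul(1022, -846))) = Add(-1797098, Mul(-1, -864612)) = Add(-1797098, 864612) = -932486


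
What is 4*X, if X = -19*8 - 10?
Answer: -648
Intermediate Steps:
X = -162 (X = -152 - 10 = -162)
4*X = 4*(-162) = -648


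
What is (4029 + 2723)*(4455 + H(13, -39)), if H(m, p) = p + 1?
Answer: 29823584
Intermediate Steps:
H(m, p) = 1 + p
(4029 + 2723)*(4455 + H(13, -39)) = (4029 + 2723)*(4455 + (1 - 39)) = 6752*(4455 - 38) = 6752*4417 = 29823584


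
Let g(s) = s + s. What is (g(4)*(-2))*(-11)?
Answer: 176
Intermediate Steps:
g(s) = 2*s
(g(4)*(-2))*(-11) = ((2*4)*(-2))*(-11) = (8*(-2))*(-11) = -16*(-11) = 176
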